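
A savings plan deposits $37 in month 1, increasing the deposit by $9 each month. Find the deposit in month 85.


aₙ = a₁ + (n-1)d
= 37 + (85-1)×9
= 37 + 756
= 793

a_85 = 793


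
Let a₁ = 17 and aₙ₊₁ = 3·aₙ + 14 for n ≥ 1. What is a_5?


Computing step by step:
a_1 = 17
a_2 = 65
a_3 = 209
a_4 = 641
a_5 = 1937


a_5 = 1937


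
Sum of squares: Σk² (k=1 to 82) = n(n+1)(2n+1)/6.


n = 82
n(n+1)(2n+1)/6 = 82×83×165/6
= 1122990/6 = 187165

Σk² = 187165


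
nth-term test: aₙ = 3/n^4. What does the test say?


lim(n→∞) 3/n^4 = 0
lim aₙ = 0 → nth-term test is INCONCLUSIVE
(Need other tests; this is actually a convergent p-series with p=4 > 1)

Inconclusive (lim aₙ = 0; need another test)


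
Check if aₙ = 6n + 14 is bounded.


aₙ = 6n + 14 → as n→∞, aₙ→∞
No finite upper bound exists
The sequence is UNBOUNDED

Unbounded (aₙ → ∞ as n → ∞)


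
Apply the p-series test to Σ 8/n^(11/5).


p-series test: Σ c/n^p converges if p > 1, diverges if p ≤ 1 (constant c > 0 doesn't affect convergence).
p = 11/5
11/5 > 1 → CONVERGES

Converges (p = 11/5 > 1)


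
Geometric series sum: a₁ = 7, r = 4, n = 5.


Sₙ = 7×(4^5 - 1)/(4 - 1)
= 7×(1024 - 1)/3
= 7×1023/3
= 2387

S_5 = 2387


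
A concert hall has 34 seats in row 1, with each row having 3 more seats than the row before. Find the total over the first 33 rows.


aₙ = 34 + (33-1)×3 = 130
Sₙ = n(a₁+aₙ)/2 = 33×(34+130)/2
= 33×164/2 = 2706

S_33 = 2706


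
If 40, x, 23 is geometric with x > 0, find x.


GM = √(40×23) = √920 = 30.3315

GM = 30.3315


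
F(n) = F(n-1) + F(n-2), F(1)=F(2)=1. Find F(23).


Fibonacci sequence: 1, 1, 2, 3, 5, 8, 13, 21, 34, 55, 89, ...
F(23) = 28657

F(23) = 28657


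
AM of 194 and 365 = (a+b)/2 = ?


AM = (194 + 365)/2 = 559/2 = 279.5

AM = 279.5


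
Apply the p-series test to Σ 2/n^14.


p-series test: Σ c/n^p converges if p > 1, diverges if p ≤ 1 (constant c > 0 doesn't affect convergence).
p = 14
14 > 1 → CONVERGES

Converges (p = 14 > 1)


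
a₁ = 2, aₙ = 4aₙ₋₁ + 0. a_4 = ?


Computing step by step:
a_1 = 2
a_2 = 8
a_3 = 32
a_4 = 128


a_4 = 128


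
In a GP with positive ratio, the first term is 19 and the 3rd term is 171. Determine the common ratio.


r^(n-1) = aₙ/a₁
r^2 = 171/19 = 9
r = 9^(1/2)
= ±3; taking r > 0 gives r = 3

r = 3


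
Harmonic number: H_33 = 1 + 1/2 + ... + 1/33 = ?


H_33 = 1/1 + 1/2 + 1/3 + ... + 1/33
= 53676090078349/13127595717600
≈ 4.0888

H_33 = 53676090078349/13127595717600 ≈ 4.0888


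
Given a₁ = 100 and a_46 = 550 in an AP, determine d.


d = (aₙ - a₁)/(n-1)
= (550 - 100)/(46-1)
= 450/45 = 10

d = 10


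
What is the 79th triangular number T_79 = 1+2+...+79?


n(n+1)/2 = 79×80/2 = 6320/2 = 3160

Σk = 3160


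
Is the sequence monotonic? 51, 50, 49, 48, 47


Differences: -1, -1, -1, -1
All differences < 0 → strictly DECREASING

Monotonically decreasing


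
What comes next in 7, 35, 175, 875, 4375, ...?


Pattern: geometric (r=5)
Terms: 7, 35, 175, 875, 4375
Next term = 21875

Next term = 21875


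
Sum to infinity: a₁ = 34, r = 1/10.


S∞ = a₁/(1-r) = 34/(1 - 1/10)
= 34/(9/10)
= 340/9

S∞ = 340/9


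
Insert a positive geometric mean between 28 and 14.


GM = √(28×14) = √392 = 19.799

GM = 19.799


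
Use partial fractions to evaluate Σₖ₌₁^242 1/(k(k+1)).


1/(k(k+1)) = 1/k - 1/(k+1) (partial fractions)
Telescoping: Σ = 1 - 1/243 = 242/243

Sum = 242/243


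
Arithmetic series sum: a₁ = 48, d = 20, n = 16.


aₙ = 48 + (16-1)×20 = 348
Sₙ = n(a₁+aₙ)/2 = 16×(48+348)/2
= 16×396/2 = 3168

S_16 = 3168


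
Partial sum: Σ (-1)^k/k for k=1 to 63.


S = -1 + 1/2 - 1/3 + 1/4 - 1/5 + 1/6 - 1/7 + 1/8 ± ...
= -0.701
(Full series converges to -ln(2) ≈ -0.6931)

S_63 = -0.701


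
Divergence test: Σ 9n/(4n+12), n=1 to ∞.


lim(n→∞) 9n/(4n+12) = 9/4 = 9/4  (divide numerator and denominator by n)
lim aₙ = 9/4 ≠ 0 → series DIVERGES

Diverges (lim aₙ = 9/4 ≠ 0)


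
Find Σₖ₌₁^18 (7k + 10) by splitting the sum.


Σ(7k+10) = 7·Σk + 10·n
= 7·171 + 10·18
= 1197 + 180 = 1377

Σ = 1377


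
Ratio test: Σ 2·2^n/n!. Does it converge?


aₙ = 2·2^n/n!
a_{n+1}/aₙ = 2^(n+1)/(n+1)! × n!/2^n  (constant 2 cancels)
= 2/(n+1)
L = lim(n→∞) 2/(n+1) = 0
L < 1 → series CONVERGES

Converges (ratio test: L = 0 < 1)


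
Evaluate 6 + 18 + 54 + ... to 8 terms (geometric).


Sₙ = 6×(3^8 - 1)/(3 - 1)
= 6×(6561 - 1)/2
= 6×6560/2
= 19680

S_8 = 19680


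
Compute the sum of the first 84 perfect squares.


n = 84
n(n+1)(2n+1)/6 = 84×85×169/6
= 1206660/6 = 201110

Σk² = 201110


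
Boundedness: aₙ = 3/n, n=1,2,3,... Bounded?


a₁ = 3, a₂ = 3/2, a₃ = 3/3, ...
0 < aₙ ≤ 3 for all n ≥ 1
Lower bound: 0, Upper bound: 3
The sequence IS bounded

Bounded (0 < aₙ ≤ 3)


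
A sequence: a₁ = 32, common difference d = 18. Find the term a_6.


aₙ = a₁ + (n-1)d
= 32 + (6-1)×18
= 32 + 90
= 122

a_6 = 122


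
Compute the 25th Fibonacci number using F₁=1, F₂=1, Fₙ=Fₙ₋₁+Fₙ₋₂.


Fibonacci sequence: 1, 1, 2, 3, 5, 8, 13, 21, 34, 55, 89, ...
F(25) = 75025

F(25) = 75025


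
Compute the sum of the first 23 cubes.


n(n+1)/2 = 23×24/2 = 276
Σk³ = 276² = 76176

Σk³ = 76176


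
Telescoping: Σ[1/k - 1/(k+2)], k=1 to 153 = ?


Telescoping with gap 2: two head and two tail terms survive.
= (1 + 1/2) - (1/154 + 1/155)
= 3/2 - 1/154 - 1/155 = 17748/11935

Sum = 17748/11935


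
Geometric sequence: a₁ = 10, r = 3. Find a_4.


aₙ = a₁·r^(n-1)
= 10×3^3
= 10×27
= 270

a_4 = 270


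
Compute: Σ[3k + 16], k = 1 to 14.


Σ(3k+16) = 3·Σk + 16·n
= 3·105 + 16·14
= 315 + 224 = 539

Σ = 539


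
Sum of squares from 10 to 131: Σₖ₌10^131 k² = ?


Σₖ₌10^131 k² = Σₖ₌₁^131 k² − Σₖ₌₁^9 k²
= 131·132·263/6 − 9·10·19/6
= 757966 − 285 = 757681

Σk² = 757681


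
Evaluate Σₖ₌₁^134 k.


n(n+1)/2 = 134×135/2 = 18090/2 = 9045

Σk = 9045


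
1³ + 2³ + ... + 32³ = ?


n(n+1)/2 = 32×33/2 = 528
Σk³ = 528² = 278784

Σk³ = 278784


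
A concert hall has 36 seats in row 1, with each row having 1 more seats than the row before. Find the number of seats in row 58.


aₙ = a₁ + (n-1)d
= 36 + (58-1)×1
= 36 + 57
= 93

a_58 = 93


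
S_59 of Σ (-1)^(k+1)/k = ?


S = 1 - 1/2 + 1/3 - 1/4 + 1/5 - 1/6 + 1/7 - 1/8 ± ...
= 0.7015
(Full series converges to +ln(2) ≈ +0.6931)

S_59 = 0.7015


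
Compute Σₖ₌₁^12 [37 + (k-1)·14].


aₙ = 37 + (12-1)×14 = 191
Sₙ = n(a₁+aₙ)/2 = 12×(37+191)/2
= 12×228/2 = 1368

S_12 = 1368


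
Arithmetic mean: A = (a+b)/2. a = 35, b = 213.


AM = (35 + 213)/2 = 248/2 = 124

AM = 124


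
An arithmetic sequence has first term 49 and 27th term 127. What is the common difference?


d = (aₙ - a₁)/(n-1)
= (127 - 49)/(27-1)
= 78/26 = 3

d = 3


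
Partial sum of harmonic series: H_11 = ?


H_11 = 1/1 + 1/2 + 1/3 + ... + 1/11
= 83711/27720
≈ 3.0199

H_11 = 83711/27720 ≈ 3.0199


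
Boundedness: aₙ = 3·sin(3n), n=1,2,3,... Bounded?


For all n, -1 ≤ sin(3n) ≤ 1, so -3 ≤ 3·sin(3n) ≤ 3
Lower bound: -3, Upper bound: 3
The sequence IS bounded

Bounded (-3 ≤ aₙ ≤ 3)


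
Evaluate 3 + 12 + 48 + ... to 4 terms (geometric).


Sₙ = 3×(4^4 - 1)/(4 - 1)
= 3×(256 - 1)/3
= 3×255/3
= 255

S_4 = 255


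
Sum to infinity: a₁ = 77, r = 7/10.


S∞ = a₁/(1-r) = 77/(1 - 7/10)
= 77/(3/10)
= 770/3

S∞ = 770/3


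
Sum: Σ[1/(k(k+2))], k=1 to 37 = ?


1/(k(k+2)) = (1/2)·(1/k - 1/(k+2)) (partial fractions)
Telescoping: Σ = (1/2)·(1 + 1/2 - 1/38 - 1/39) = 1073/1482

Sum = 1073/1482


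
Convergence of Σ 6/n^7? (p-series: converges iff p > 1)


p-series test: Σ c/n^p converges if p > 1, diverges if p ≤ 1 (constant c > 0 doesn't affect convergence).
p = 7
7 > 1 → CONVERGES

Converges (p = 7 > 1)


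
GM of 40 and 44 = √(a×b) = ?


GM = √(40×44) = √1760 = 41.9524

GM = 41.9524


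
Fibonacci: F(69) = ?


Fibonacci sequence: 1, 1, 2, 3, 5, 8, 13, 21, 34, 55, 89, ...
F(69) = 117669030460994

F(69) = 117669030460994


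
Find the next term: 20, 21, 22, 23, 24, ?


Pattern: arithmetic (d=1)
Terms: 20, 21, 22, 23, 24
Next term = 25

Next term = 25


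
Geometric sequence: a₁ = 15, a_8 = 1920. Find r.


r^(n-1) = aₙ/a₁
r^7 = 1920/15 = 128
r = 128^(1/7)
= 2

r = 2


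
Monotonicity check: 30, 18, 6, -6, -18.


Differences: -12, -12, -12, -12
All differences < 0 → strictly DECREASING

Monotonically decreasing


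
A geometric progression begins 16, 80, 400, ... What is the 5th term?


aₙ = a₁·r^(n-1)
= 16×5^4
= 16×625
= 10000

a_5 = 10000


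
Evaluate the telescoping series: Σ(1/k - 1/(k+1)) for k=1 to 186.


Telescoping: adjacent terms cancel.
= 1/1 - 1/187
= 1 - 1/187 = 186/187

Sum = 186/187


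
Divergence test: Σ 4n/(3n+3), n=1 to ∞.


lim(n→∞) 4n/(3n+3) = 4/3 = 4/3  (divide numerator and denominator by n)
lim aₙ = 4/3 ≠ 0 → series DIVERGES

Diverges (lim aₙ = 4/3 ≠ 0)


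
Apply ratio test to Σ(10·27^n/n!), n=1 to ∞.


aₙ = 10·27^n/n!
a_{n+1}/aₙ = 27^(n+1)/(n+1)! × n!/27^n  (constant 10 cancels)
= 27/(n+1)
L = lim(n→∞) 27/(n+1) = 0
L < 1 → series CONVERGES

Converges (ratio test: L = 0 < 1)


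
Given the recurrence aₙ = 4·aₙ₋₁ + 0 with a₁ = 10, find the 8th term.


Computing step by step:
a_1 = 10
a_2 = 40
a_3 = 160
a_4 = 640
a_5 = 2560
a_6 = 10240
a_7 = 40960
a_8 = 163840


a_8 = 163840


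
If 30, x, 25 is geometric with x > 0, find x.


GM = √(30×25) = √750 = 27.3861

GM = 27.3861


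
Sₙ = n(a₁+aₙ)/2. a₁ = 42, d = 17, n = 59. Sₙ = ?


aₙ = 42 + (59-1)×17 = 1028
Sₙ = n(a₁+aₙ)/2 = 59×(42+1028)/2
= 59×1070/2 = 31565

S_59 = 31565


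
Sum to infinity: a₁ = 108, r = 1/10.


S∞ = a₁/(1-r) = 108/(1 - 1/10)
= 108/(9/10)
= 120

S∞ = 120


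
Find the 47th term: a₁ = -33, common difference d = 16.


aₙ = a₁ + (n-1)d
= -33 + (47-1)×16
= -33 + 736
= 703

a_47 = 703


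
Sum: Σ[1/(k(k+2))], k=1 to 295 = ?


1/(k(k+2)) = (1/2)·(1/k - 1/(k+2)) (partial fractions)
Telescoping: Σ = (1/2)·(1 + 1/2 - 1/296 - 1/297) = 131275/175824

Sum = 131275/175824


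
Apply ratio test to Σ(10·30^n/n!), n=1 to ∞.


aₙ = 10·30^n/n!
a_{n+1}/aₙ = 30^(n+1)/(n+1)! × n!/30^n  (constant 10 cancels)
= 30/(n+1)
L = lim(n→∞) 30/(n+1) = 0
L < 1 → series CONVERGES

Converges (ratio test: L = 0 < 1)


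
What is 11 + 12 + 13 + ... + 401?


Σₖ₌11^401 k = Σₖ₌₁^401 k − Σₖ₌₁^10 k
= 401·402/2 − 10·11/2
= 80601 − 55 = 80546

Σk = 80546


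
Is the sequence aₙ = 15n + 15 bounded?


aₙ = 15n + 15 → as n→∞, aₙ→∞
No finite upper bound exists
The sequence is UNBOUNDED

Unbounded (aₙ → ∞ as n → ∞)


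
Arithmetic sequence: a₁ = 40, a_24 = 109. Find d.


d = (aₙ - a₁)/(n-1)
= (109 - 40)/(24-1)
= 69/23 = 3

d = 3


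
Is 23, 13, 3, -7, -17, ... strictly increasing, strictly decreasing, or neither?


Differences: -10, -10, -10, -10
All differences < 0 → strictly DECREASING

Monotonically decreasing


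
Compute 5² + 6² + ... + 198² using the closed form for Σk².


Σₖ₌5^198 k² = Σₖ₌₁^198 k² − Σₖ₌₁^4 k²
= 198·199·397/6 − 4·5·9/6
= 2607099 − 30 = 2607069

Σk² = 2607069


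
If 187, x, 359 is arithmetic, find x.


AM = (187 + 359)/2 = 546/2 = 273

AM = 273


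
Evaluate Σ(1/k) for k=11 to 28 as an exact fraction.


Σₖ₌11^28 1/k = 1/11 + 1/12 + 1/13 + ... + 1/28
= 80169092693/80313433200
≈ 0.9982

Sum = 80169092693/80313433200 ≈ 0.9982


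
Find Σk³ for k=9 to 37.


Σₖ₌9^37 k³ = [37·38/2]² − [8·9/2]²
= 494209 − 1296 = 492913

Σk³ = 492913


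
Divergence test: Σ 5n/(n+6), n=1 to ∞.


lim(n→∞) 5n/(n+6) = 5/1 = 5  (divide numerator and denominator by n)
lim aₙ = 5 ≠ 0 → series DIVERGES

Diverges (lim aₙ = 5 ≠ 0)


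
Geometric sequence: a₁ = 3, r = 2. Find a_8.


aₙ = a₁·r^(n-1)
= 3×2^7
= 3×128
= 384

a_8 = 384


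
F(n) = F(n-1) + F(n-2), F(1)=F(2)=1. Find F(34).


Fibonacci sequence: 1, 1, 2, 3, 5, 8, 13, 21, 34, 55, 89, ...
F(34) = 5702887

F(34) = 5702887


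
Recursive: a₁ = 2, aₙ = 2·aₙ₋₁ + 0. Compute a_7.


Computing step by step:
a_1 = 2
a_2 = 4
a_3 = 8
a_4 = 16
a_5 = 32
a_6 = 64
a_7 = 128


a_7 = 128


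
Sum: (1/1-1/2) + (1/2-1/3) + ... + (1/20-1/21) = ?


Telescoping: adjacent terms cancel.
= 1/1 - 1/21
= 1 - 1/21 = 20/21

Sum = 20/21


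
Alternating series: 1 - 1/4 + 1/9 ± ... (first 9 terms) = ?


S = 1 - 1/4 + 1/9 - 1/16 + 1/25 - 1/36 + 1/49 - 1/64 ± ...
= 0.828
(Full series converges to +π²/12 ≈ +0.8225)

S_9 = 0.828


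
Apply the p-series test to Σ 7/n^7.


p-series test: Σ c/n^p converges if p > 1, diverges if p ≤ 1 (constant c > 0 doesn't affect convergence).
p = 7
7 > 1 → CONVERGES

Converges (p = 7 > 1)


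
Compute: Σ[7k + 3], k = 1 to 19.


Σ(7k+3) = 7·Σk + 3·n
= 7·190 + 3·19
= 1330 + 57 = 1387

Σ = 1387


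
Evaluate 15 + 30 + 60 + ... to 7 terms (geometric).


Sₙ = 15×(2^7 - 1)/(2 - 1)
= 15×(128 - 1)/1
= 15×127/1
= 1905

S_7 = 1905


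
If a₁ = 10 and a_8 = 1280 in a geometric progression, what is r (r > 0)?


r^(n-1) = aₙ/a₁
r^7 = 1280/10 = 128
r = 128^(1/7)
= 2

r = 2


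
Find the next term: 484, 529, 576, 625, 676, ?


Pattern: perfect squares: n²
Terms: 484, 529, 576, 625, 676
Next term = 729

Next term = 729


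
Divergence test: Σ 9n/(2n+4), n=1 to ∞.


lim(n→∞) 9n/(2n+4) = 9/2 = 9/2  (divide numerator and denominator by n)
lim aₙ = 9/2 ≠ 0 → series DIVERGES

Diverges (lim aₙ = 9/2 ≠ 0)


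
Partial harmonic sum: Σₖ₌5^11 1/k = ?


Σₖ₌5^11 1/k = 1/5 + 1/6 + 1/7 + 1/8 + 1/9 + 1/10 + 1/11
= 25961/27720
≈ 0.9365

Sum = 25961/27720 ≈ 0.9365


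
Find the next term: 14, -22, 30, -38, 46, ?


Pattern: alternating sign, magnitude arithmetic (d=8)
Terms: 14, -22, 30, -38, 46
Next term = -54

Next term = -54


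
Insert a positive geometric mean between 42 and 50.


GM = √(42×50) = √2100 = 45.8258

GM = 45.8258


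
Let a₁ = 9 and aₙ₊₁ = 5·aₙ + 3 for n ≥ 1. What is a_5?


Computing step by step:
a_1 = 9
a_2 = 48
a_3 = 243
a_4 = 1218
a_5 = 6093


a_5 = 6093


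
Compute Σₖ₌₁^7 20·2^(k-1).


Sₙ = 20×(2^7 - 1)/(2 - 1)
= 20×(128 - 1)/1
= 20×127/1
= 2540

S_7 = 2540


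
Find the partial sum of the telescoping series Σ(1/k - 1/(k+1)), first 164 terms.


Telescoping: adjacent terms cancel.
= 1/1 - 1/165
= 1 - 1/165 = 164/165

Sum = 164/165


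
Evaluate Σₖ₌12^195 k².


Σₖ₌12^195 k² = Σₖ₌₁^195 k² − Σₖ₌₁^11 k²
= 195·196·391/6 − 11·12·23/6
= 2490670 − 506 = 2490164

Σk² = 2490164


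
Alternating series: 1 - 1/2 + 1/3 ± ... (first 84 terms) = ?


S = 1 - 1/2 + 1/3 - 1/4 + 1/5 - 1/6 + 1/7 - 1/8 ± ...
= 0.6872
(Full series converges to +ln(2) ≈ +0.6931)

S_84 = 0.6872


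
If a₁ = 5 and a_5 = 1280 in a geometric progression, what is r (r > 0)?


r^(n-1) = aₙ/a₁
r^4 = 1280/5 = 256
r = 256^(1/4)
= ±4; taking r > 0 gives r = 4

r = 4


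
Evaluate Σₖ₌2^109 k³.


Σₖ₌2^109 k³ = [109·110/2]² − [1·2/2]²
= 35940025 − 1 = 35940024

Σk³ = 35940024


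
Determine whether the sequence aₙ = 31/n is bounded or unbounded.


a₁ = 31, a₂ = 31/2, a₃ = 31/3, ...
0 < aₙ ≤ 31 for all n ≥ 1
Lower bound: 0, Upper bound: 31
The sequence IS bounded

Bounded (0 < aₙ ≤ 31)


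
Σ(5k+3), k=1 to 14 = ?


Σ(5k+3) = 5·Σk + 3·n
= 5·105 + 3·14
= 525 + 42 = 567

Σ = 567


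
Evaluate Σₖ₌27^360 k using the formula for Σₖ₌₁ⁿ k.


Σₖ₌27^360 k = Σₖ₌₁^360 k − Σₖ₌₁^26 k
= 360·361/2 − 26·27/2
= 64980 − 351 = 64629

Σk = 64629


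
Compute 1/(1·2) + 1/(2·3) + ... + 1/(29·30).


1/(k(k+1)) = 1/k - 1/(k+1) (partial fractions)
Telescoping: Σ = 1 - 1/30 = 29/30

Sum = 29/30


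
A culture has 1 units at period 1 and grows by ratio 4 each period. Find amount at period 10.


aₙ = a₁·r^(n-1)
= 1×4^9
= 1×262144
= 262144

a_10 = 262144


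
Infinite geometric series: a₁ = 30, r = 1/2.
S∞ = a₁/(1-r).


S∞ = a₁/(1-r) = 30/(1 - 1/2)
= 30/(1/2)
= 60

S∞ = 60


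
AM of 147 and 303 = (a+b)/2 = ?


AM = (147 + 303)/2 = 450/2 = 225

AM = 225


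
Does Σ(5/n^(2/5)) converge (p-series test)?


p-series test: Σ c/n^p converges if p > 1, diverges if p ≤ 1 (constant c > 0 doesn't affect convergence).
p = 2/5
2/5 ≤ 1 → DIVERGES

Diverges (p = 2/5 ≤ 1)


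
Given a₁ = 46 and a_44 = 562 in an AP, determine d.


d = (aₙ - a₁)/(n-1)
= (562 - 46)/(44-1)
= 516/43 = 12

d = 12


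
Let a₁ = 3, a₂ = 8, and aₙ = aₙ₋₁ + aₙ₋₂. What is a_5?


Computing iteratively: 3, 8, 11, 19, 30
a_5 = 30

a_5 = 30


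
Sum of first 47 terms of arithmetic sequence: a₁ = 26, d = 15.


aₙ = 26 + (47-1)×15 = 716
Sₙ = n(a₁+aₙ)/2 = 47×(26+716)/2
= 47×742/2 = 17437

S_47 = 17437


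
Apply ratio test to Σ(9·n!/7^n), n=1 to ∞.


aₙ = 9·n!/7^n
a_{n+1}/aₙ = (n+1)!/7^(n+1) × 7^n/n!  (constant 9 cancels)
= (n+1)/7
L = lim(n→∞) (n+1)/7 = ∞
L > 1 → series DIVERGES

Diverges (ratio test: L = ∞ > 1)


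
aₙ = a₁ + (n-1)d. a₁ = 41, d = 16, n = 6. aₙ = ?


aₙ = a₁ + (n-1)d
= 41 + (6-1)×16
= 41 + 80
= 121

a_6 = 121


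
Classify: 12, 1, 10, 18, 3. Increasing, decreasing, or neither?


Differences: -11, 9, 8, -15
Difference at position 2 is +9 (> 0) but position 1 is -11 (< 0) — sequence both rises and falls
→ NOT monotonic

Not monotonic


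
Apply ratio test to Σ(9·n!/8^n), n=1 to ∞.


aₙ = 9·n!/8^n
a_{n+1}/aₙ = (n+1)!/8^(n+1) × 8^n/n!  (constant 9 cancels)
= (n+1)/8
L = lim(n→∞) (n+1)/8 = ∞
L > 1 → series DIVERGES

Diverges (ratio test: L = ∞ > 1)


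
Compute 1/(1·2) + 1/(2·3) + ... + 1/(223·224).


1/(k(k+1)) = 1/k - 1/(k+1) (partial fractions)
Telescoping: Σ = 1 - 1/224 = 223/224

Sum = 223/224


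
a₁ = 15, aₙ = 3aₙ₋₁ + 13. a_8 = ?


Computing step by step:
a_1 = 15
a_2 = 58
a_3 = 187
a_4 = 574
a_5 = 1735
a_6 = 5218
a_7 = 15667
a_8 = 47014


a_8 = 47014


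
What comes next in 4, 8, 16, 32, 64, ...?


Pattern: powers of 2: 2ⁿ
Terms: 4, 8, 16, 32, 64
Next term = 128

Next term = 128


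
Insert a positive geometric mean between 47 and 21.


GM = √(47×21) = √987 = 31.4166

GM = 31.4166


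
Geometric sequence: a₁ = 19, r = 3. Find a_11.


aₙ = a₁·r^(n-1)
= 19×3^10
= 19×59049
= 1121931

a_11 = 1121931


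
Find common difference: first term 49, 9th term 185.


d = (aₙ - a₁)/(n-1)
= (185 - 49)/(9-1)
= 136/8 = 17

d = 17


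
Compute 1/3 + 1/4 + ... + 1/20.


Σₖ₌3^20 1/k = 1/3 + 1/4 + 1/5 + ... + 1/20
= 32555879/15519504
≈ 2.0977

Sum = 32555879/15519504 ≈ 2.0977


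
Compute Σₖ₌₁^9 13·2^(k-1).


Sₙ = 13×(2^9 - 1)/(2 - 1)
= 13×(512 - 1)/1
= 13×511/1
= 6643

S_9 = 6643


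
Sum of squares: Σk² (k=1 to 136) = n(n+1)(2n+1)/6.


n = 136
n(n+1)(2n+1)/6 = 136×137×273/6
= 5086536/6 = 847756

Σk² = 847756


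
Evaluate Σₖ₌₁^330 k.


n(n+1)/2 = 330×331/2 = 109230/2 = 54615

Σk = 54615


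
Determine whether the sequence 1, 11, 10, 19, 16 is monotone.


Differences: 10, -1, 9, -3
Difference at position 1 is +10 (> 0) but position 2 is -1 (< 0) — sequence both rises and falls
→ NOT monotonic

Not monotonic


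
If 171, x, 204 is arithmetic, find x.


AM = (171 + 204)/2 = 375/2 = 187.5

AM = 187.5


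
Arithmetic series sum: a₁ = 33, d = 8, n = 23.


aₙ = 33 + (23-1)×8 = 209
Sₙ = n(a₁+aₙ)/2 = 23×(33+209)/2
= 23×242/2 = 2783

S_23 = 2783


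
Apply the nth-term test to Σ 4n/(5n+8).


lim(n→∞) 4n/(5n+8) = 4/5 = 4/5  (divide numerator and denominator by n)
lim aₙ = 4/5 ≠ 0 → series DIVERGES

Diverges (lim aₙ = 4/5 ≠ 0)


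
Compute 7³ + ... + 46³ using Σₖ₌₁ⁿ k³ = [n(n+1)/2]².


Σₖ₌7^46 k³ = [46·47/2]² − [6·7/2]²
= 1168561 − 441 = 1168120

Σk³ = 1168120


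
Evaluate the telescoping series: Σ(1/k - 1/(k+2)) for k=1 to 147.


Telescoping with gap 2: two head and two tail terms survive.
= (1 + 1/2) - (1/148 + 1/149)
= 3/2 - 1/148 - 1/149 = 32781/22052

Sum = 32781/22052


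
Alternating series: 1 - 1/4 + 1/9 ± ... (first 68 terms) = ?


S = 1 - 1/4 + 1/9 - 1/16 + 1/25 - 1/36 + 1/49 - 1/64 ± ...
= 0.8224
(Full series converges to +π²/12 ≈ +0.8225)

S_68 = 0.8224


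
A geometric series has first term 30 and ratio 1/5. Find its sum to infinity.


S∞ = a₁/(1-r) = 30/(1 - 1/5)
= 30/(4/5)
= 75/2

S∞ = 75/2


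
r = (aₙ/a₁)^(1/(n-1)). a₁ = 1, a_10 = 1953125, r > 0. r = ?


r^(n-1) = aₙ/a₁
r^9 = 1953125/1 = 1953125
r = 1953125^(1/9)
= 5

r = 5


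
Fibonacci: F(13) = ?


Fibonacci sequence: 1, 1, 2, 3, 5, 8, 13, 21, 34, 55, 89, ...
F(13) = 233

F(13) = 233


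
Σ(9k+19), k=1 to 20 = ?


Σ(9k+19) = 9·Σk + 19·n
= 9·210 + 19·20
= 1890 + 380 = 2270

Σ = 2270


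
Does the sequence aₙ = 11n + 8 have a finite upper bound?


aₙ = 11n + 8 → as n→∞, aₙ→∞
No finite upper bound exists
The sequence is UNBOUNDED

Unbounded (aₙ → ∞ as n → ∞)


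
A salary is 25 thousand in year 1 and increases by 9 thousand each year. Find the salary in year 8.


aₙ = a₁ + (n-1)d
= 25 + (8-1)×9
= 25 + 63
= 88

a_8 = 88


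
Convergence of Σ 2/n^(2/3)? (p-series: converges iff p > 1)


p-series test: Σ c/n^p converges if p > 1, diverges if p ≤ 1 (constant c > 0 doesn't affect convergence).
p = 2/3
2/3 ≤ 1 → DIVERGES

Diverges (p = 2/3 ≤ 1)


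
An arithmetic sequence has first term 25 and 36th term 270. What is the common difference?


d = (aₙ - a₁)/(n-1)
= (270 - 25)/(36-1)
= 245/35 = 7

d = 7


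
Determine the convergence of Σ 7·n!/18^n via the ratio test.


aₙ = 7·n!/18^n
a_{n+1}/aₙ = (n+1)!/18^(n+1) × 18^n/n!  (constant 7 cancels)
= (n+1)/18
L = lim(n→∞) (n+1)/18 = ∞
L > 1 → series DIVERGES

Diverges (ratio test: L = ∞ > 1)


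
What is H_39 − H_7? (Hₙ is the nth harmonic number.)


Σₖ₌8^39 1/k = 1/8 + 1/9 + 1/10 + ... + 1/39
= 115232869018999/69388720221600
≈ 1.6607

Sum = 115232869018999/69388720221600 ≈ 1.6607


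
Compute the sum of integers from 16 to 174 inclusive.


Σₖ₌16^174 k = Σₖ₌₁^174 k − Σₖ₌₁^15 k
= 174·175/2 − 15·16/2
= 15225 − 120 = 15105

Σk = 15105


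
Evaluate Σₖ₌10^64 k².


Σₖ₌10^64 k² = Σₖ₌₁^64 k² − Σₖ₌₁^9 k²
= 64·65·129/6 − 9·10·19/6
= 89440 − 285 = 89155

Σk² = 89155


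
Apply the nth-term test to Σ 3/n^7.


lim(n→∞) 3/n^7 = 0
lim aₙ = 0 → nth-term test is INCONCLUSIVE
(Need other tests; this is actually a convergent p-series with p=7 > 1)

Inconclusive (lim aₙ = 0; need another test)


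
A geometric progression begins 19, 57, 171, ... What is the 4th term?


aₙ = a₁·r^(n-1)
= 19×3^3
= 19×27
= 513

a_4 = 513


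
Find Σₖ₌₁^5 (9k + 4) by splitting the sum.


Σ(9k+4) = 9·Σk + 4·n
= 9·15 + 4·5
= 135 + 20 = 155

Σ = 155


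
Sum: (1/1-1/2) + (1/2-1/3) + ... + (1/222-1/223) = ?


Telescoping: adjacent terms cancel.
= 1/1 - 1/223
= 1 - 1/223 = 222/223

Sum = 222/223


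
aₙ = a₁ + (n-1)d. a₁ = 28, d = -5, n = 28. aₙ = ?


aₙ = a₁ + (n-1)d
= 28 + (28-1)×-5
= 28 - 135
= -107

a_28 = -107


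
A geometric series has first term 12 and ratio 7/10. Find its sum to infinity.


S∞ = a₁/(1-r) = 12/(1 - 7/10)
= 12/(3/10)
= 40

S∞ = 40


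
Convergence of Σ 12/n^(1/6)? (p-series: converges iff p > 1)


p-series test: Σ c/n^p converges if p > 1, diverges if p ≤ 1 (constant c > 0 doesn't affect convergence).
p = 1/6
1/6 ≤ 1 → DIVERGES

Diverges (p = 1/6 ≤ 1)


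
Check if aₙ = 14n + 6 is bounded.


aₙ = 14n + 6 → as n→∞, aₙ→∞
No finite upper bound exists
The sequence is UNBOUNDED

Unbounded (aₙ → ∞ as n → ∞)


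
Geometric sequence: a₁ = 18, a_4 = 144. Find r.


r^(n-1) = aₙ/a₁
r^3 = 144/18 = 8
r = 8^(1/3)
= 2

r = 2


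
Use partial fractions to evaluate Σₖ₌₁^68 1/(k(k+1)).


1/(k(k+1)) = 1/k - 1/(k+1) (partial fractions)
Telescoping: Σ = 1 - 1/69 = 68/69

Sum = 68/69


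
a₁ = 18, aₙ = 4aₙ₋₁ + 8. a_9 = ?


Computing step by step:
a_1 = 18
a_2 = 80
a_3 = 328
a_4 = 1320
a_5 = 5288
a_6 = 21160
a_7 = 84648
a_8 = 338600
a_9 = 1354408


a_9 = 1354408


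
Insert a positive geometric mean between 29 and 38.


GM = √(29×38) = √1102 = 33.1964

GM = 33.1964


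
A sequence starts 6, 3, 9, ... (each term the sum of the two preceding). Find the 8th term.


Computing iteratively: 6, 3, 9, 12, 21, 33, 54, 87
a_8 = 87

a_8 = 87


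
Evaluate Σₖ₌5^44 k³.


Σₖ₌5^44 k³ = [44·45/2]² − [4·5/2]²
= 980100 − 100 = 980000

Σk³ = 980000


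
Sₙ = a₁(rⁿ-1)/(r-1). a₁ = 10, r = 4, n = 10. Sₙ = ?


Sₙ = 10×(4^10 - 1)/(4 - 1)
= 10×(1048576 - 1)/3
= 10×1048575/3
= 3495250

S_10 = 3495250


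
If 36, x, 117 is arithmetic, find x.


AM = (36 + 117)/2 = 153/2 = 76.5

AM = 76.5


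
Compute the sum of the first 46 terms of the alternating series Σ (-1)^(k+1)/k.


S = 1 - 1/2 + 1/3 - 1/4 + 1/5 - 1/6 + 1/7 - 1/8 ± ...
= 0.6824
(Full series converges to +ln(2) ≈ +0.6931)

S_46 = 0.6824


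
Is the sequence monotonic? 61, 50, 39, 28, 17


Differences: -11, -11, -11, -11
All differences < 0 → strictly DECREASING

Monotonically decreasing


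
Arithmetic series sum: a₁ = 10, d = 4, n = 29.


aₙ = 10 + (29-1)×4 = 122
Sₙ = n(a₁+aₙ)/2 = 29×(10+122)/2
= 29×132/2 = 1914

S_29 = 1914


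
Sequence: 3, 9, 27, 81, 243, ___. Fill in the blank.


Pattern: geometric (r=3)
Terms: 3, 9, 27, 81, 243
Next term = 729

Next term = 729


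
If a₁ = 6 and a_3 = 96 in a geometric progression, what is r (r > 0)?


r^(n-1) = aₙ/a₁
r^2 = 96/6 = 16
r = 16^(1/2)
= ±4; taking r > 0 gives r = 4

r = 4


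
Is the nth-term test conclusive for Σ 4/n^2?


lim(n→∞) 4/n^2 = 0
lim aₙ = 0 → nth-term test is INCONCLUSIVE
(Need other tests; this is actually a convergent p-series with p=2 > 1)

Inconclusive (lim aₙ = 0; need another test)


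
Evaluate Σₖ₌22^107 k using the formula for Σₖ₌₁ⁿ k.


Σₖ₌22^107 k = Σₖ₌₁^107 k − Σₖ₌₁^21 k
= 107·108/2 − 21·22/2
= 5778 − 231 = 5547

Σk = 5547


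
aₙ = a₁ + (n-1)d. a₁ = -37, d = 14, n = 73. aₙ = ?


aₙ = a₁ + (n-1)d
= -37 + (73-1)×14
= -37 + 1008
= 971

a_73 = 971


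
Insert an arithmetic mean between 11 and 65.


AM = (11 + 65)/2 = 76/2 = 38

AM = 38


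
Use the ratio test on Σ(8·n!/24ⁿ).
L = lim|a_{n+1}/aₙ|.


aₙ = 8·n!/24^n
a_{n+1}/aₙ = (n+1)!/24^(n+1) × 24^n/n!  (constant 8 cancels)
= (n+1)/24
L = lim(n→∞) (n+1)/24 = ∞
L > 1 → series DIVERGES

Diverges (ratio test: L = ∞ > 1)


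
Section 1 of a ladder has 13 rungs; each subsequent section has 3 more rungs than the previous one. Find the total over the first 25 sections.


aₙ = 13 + (25-1)×3 = 85
Sₙ = n(a₁+aₙ)/2 = 25×(13+85)/2
= 25×98/2 = 1225

S_25 = 1225


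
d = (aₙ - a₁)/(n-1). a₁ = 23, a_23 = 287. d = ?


d = (aₙ - a₁)/(n-1)
= (287 - 23)/(23-1)
= 264/22 = 12

d = 12


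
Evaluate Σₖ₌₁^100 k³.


n(n+1)/2 = 100×101/2 = 5050
Σk³ = 5050² = 25502500

Σk³ = 25502500


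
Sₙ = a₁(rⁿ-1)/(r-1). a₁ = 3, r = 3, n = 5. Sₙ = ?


Sₙ = 3×(3^5 - 1)/(3 - 1)
= 3×(243 - 1)/2
= 3×242/2
= 363

S_5 = 363


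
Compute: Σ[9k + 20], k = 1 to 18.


Σ(9k+20) = 9·Σk + 20·n
= 9·171 + 20·18
= 1539 + 360 = 1899

Σ = 1899


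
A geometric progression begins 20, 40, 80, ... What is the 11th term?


aₙ = a₁·r^(n-1)
= 20×2^10
= 20×1024
= 20480

a_11 = 20480


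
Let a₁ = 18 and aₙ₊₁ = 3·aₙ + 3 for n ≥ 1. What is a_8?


Computing step by step:
a_1 = 18
a_2 = 57
a_3 = 174
a_4 = 525
a_5 = 1578
a_6 = 4737
a_7 = 14214
a_8 = 42645


a_8 = 42645


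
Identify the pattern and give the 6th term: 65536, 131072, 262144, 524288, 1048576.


Pattern: powers of 2: 2ⁿ
Terms: 65536, 131072, 262144, 524288, 1048576
Next term = 2097152

Next term = 2097152


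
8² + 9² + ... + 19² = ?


Σₖ₌8^19 k² = Σₖ₌₁^19 k² − Σₖ₌₁^7 k²
= 19·20·39/6 − 7·8·15/6
= 2470 − 140 = 2330

Σk² = 2330


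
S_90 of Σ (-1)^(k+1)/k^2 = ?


S = 1 - 1/4 + 1/9 - 1/16 + 1/25 - 1/36 + 1/49 - 1/64 ± ...
= 0.8224
(Full series converges to +π²/12 ≈ +0.8225)

S_90 = 0.8224


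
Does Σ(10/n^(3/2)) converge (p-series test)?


p-series test: Σ c/n^p converges if p > 1, diverges if p ≤ 1 (constant c > 0 doesn't affect convergence).
p = 3/2
3/2 > 1 → CONVERGES

Converges (p = 3/2 > 1)


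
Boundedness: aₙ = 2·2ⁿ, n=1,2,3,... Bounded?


aₙ = 2·2ⁿ → as n→∞, aₙ→∞ (since base 2 > 1)
No finite upper bound exists
The sequence is UNBOUNDED

Unbounded (aₙ → ∞ as n → ∞)


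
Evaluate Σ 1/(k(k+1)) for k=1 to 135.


1/(k(k+1)) = 1/k - 1/(k+1) (partial fractions)
Telescoping: Σ = 1 - 1/136 = 135/136

Sum = 135/136


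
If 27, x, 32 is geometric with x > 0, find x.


GM = √(27×32) = √864 = 29.3939

GM = 29.3939


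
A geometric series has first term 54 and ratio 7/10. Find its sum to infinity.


S∞ = a₁/(1-r) = 54/(1 - 7/10)
= 54/(3/10)
= 180

S∞ = 180


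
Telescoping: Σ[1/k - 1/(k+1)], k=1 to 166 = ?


Telescoping: adjacent terms cancel.
= 1/1 - 1/167
= 1 - 1/167 = 166/167

Sum = 166/167


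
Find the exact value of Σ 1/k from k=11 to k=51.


Σₖ₌11^51 1/k = 1/11 + 1/12 + 1/13 + ... + 1/51
= 4927000185167372152739/3099044504245996706400
≈ 1.5898

Sum = 4927000185167372152739/3099044504245996706400 ≈ 1.5898


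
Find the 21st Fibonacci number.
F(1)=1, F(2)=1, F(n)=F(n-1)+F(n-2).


Fibonacci sequence: 1, 1, 2, 3, 5, 8, 13, 21, 34, 55, 89, ...
F(21) = 10946

F(21) = 10946


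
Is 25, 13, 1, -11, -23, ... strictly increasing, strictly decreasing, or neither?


Differences: -12, -12, -12, -12
All differences < 0 → strictly DECREASING

Monotonically decreasing


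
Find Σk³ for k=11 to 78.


Σₖ₌11^78 k³ = [78·79/2]² − [10·11/2]²
= 9492561 − 3025 = 9489536

Σk³ = 9489536


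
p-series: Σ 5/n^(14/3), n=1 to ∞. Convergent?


p-series test: Σ c/n^p converges if p > 1, diverges if p ≤ 1 (constant c > 0 doesn't affect convergence).
p = 14/3
14/3 > 1 → CONVERGES

Converges (p = 14/3 > 1)


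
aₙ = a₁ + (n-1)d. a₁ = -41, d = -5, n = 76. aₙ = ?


aₙ = a₁ + (n-1)d
= -41 + (76-1)×-5
= -41 - 375
= -416

a_76 = -416


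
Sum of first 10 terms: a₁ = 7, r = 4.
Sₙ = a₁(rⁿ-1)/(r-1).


Sₙ = 7×(4^10 - 1)/(4 - 1)
= 7×(1048576 - 1)/3
= 7×1048575/3
= 2446675

S_10 = 2446675


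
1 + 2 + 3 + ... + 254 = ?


n(n+1)/2 = 254×255/2 = 64770/2 = 32385

Σk = 32385


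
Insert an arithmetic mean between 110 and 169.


AM = (110 + 169)/2 = 279/2 = 139.5

AM = 139.5


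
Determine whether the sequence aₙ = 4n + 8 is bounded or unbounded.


aₙ = 4n + 8 → as n→∞, aₙ→∞
No finite upper bound exists
The sequence is UNBOUNDED

Unbounded (aₙ → ∞ as n → ∞)


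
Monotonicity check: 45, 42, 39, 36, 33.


Differences: -3, -3, -3, -3
All differences < 0 → strictly DECREASING

Monotonically decreasing


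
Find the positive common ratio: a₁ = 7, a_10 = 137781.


r^(n-1) = aₙ/a₁
r^9 = 137781/7 = 19683
r = 19683^(1/9)
= 3

r = 3


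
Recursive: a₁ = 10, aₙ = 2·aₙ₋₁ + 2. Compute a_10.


Computing step by step:
a_1 = 10
a_2 = 22
a_3 = 46
a_4 = 94
a_5 = 190
a_6 = 382
a_7 = 766
a_8 = 1534
a_9 = 3070
a_10 = 6142


a_10 = 6142


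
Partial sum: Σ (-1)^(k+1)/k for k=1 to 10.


S = 1 - 1/2 + 1/3 - 1/4 + 1/5 - 1/6 + 1/7 - 1/8 ± ...
= 0.6456
(Full series converges to +ln(2) ≈ +0.6931)

S_10 = 0.6456


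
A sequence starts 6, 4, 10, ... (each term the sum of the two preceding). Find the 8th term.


Computing iteratively: 6, 4, 10, 14, 24, 38, 62, 100
a_8 = 100

a_8 = 100


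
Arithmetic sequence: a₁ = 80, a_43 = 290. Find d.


d = (aₙ - a₁)/(n-1)
= (290 - 80)/(43-1)
= 210/42 = 5

d = 5


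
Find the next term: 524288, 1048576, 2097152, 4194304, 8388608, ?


Pattern: powers of 2: 2ⁿ
Terms: 524288, 1048576, 2097152, 4194304, 8388608
Next term = 16777216

Next term = 16777216


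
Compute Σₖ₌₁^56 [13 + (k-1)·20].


aₙ = 13 + (56-1)×20 = 1113
Sₙ = n(a₁+aₙ)/2 = 56×(13+1113)/2
= 56×1126/2 = 31528

S_56 = 31528


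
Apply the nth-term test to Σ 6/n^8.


lim(n→∞) 6/n^8 = 0
lim aₙ = 0 → nth-term test is INCONCLUSIVE
(Need other tests; this is actually a convergent p-series with p=8 > 1)

Inconclusive (lim aₙ = 0; need another test)


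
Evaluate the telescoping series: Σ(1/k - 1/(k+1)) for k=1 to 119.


Telescoping: adjacent terms cancel.
= 1/1 - 1/120
= 1 - 1/120 = 119/120

Sum = 119/120


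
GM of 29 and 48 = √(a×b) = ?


GM = √(29×48) = √1392 = 37.3095

GM = 37.3095


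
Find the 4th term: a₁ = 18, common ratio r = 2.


aₙ = a₁·r^(n-1)
= 18×2^3
= 18×8
= 144

a_4 = 144


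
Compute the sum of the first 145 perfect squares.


n = 145
n(n+1)(2n+1)/6 = 145×146×291/6
= 6160470/6 = 1026745

Σk² = 1026745


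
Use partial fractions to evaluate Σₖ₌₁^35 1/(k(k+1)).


1/(k(k+1)) = 1/k - 1/(k+1) (partial fractions)
Telescoping: Σ = 1 - 1/36 = 35/36

Sum = 35/36


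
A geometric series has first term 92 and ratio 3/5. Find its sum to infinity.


S∞ = a₁/(1-r) = 92/(1 - 3/5)
= 92/(2/5)
= 230

S∞ = 230


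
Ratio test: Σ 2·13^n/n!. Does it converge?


aₙ = 2·13^n/n!
a_{n+1}/aₙ = 13^(n+1)/(n+1)! × n!/13^n  (constant 2 cancels)
= 13/(n+1)
L = lim(n→∞) 13/(n+1) = 0
L < 1 → series CONVERGES

Converges (ratio test: L = 0 < 1)


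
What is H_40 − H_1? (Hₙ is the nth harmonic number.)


Σₖ₌2^40 1/k = 1/2 + 1/3 + 1/4 + ... + 1/40
= 1592457339642613/485721041551200
≈ 3.2785

Sum = 1592457339642613/485721041551200 ≈ 3.2785


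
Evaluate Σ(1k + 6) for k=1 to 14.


Σ(1k+6) = 1·Σk + 6·n
= 1·105 + 6·14
= 105 + 84 = 189

Σ = 189


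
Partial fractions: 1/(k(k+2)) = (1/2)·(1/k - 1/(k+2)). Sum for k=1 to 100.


1/(k(k+2)) = (1/2)·(1/k - 1/(k+2)) (partial fractions)
Telescoping: Σ = (1/2)·(1 + 1/2 - 1/101 - 1/102) = 7625/10302

Sum = 7625/10302


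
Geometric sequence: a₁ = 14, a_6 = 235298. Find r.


r^(n-1) = aₙ/a₁
r^5 = 235298/14 = 16807
r = 16807^(1/5)
= 7

r = 7


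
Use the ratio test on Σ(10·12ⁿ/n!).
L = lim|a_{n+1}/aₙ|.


aₙ = 10·12^n/n!
a_{n+1}/aₙ = 12^(n+1)/(n+1)! × n!/12^n  (constant 10 cancels)
= 12/(n+1)
L = lim(n→∞) 12/(n+1) = 0
L < 1 → series CONVERGES

Converges (ratio test: L = 0 < 1)


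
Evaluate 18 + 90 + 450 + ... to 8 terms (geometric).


Sₙ = 18×(5^8 - 1)/(5 - 1)
= 18×(390625 - 1)/4
= 18×390624/4
= 1757808

S_8 = 1757808


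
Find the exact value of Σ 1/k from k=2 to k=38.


Σₖ₌2^38 1/k = 1/2 + 1/3 + 1/4 + ... + 1/38
= 1567859927923033/485721041551200
≈ 3.2279

Sum = 1567859927923033/485721041551200 ≈ 3.2279


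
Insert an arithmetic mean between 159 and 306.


AM = (159 + 306)/2 = 465/2 = 232.5

AM = 232.5


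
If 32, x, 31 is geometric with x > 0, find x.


GM = √(32×31) = √992 = 31.496

GM = 31.496


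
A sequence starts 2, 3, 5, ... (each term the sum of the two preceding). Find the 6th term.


Computing iteratively: 2, 3, 5, 8, 13, 21
a_6 = 21

a_6 = 21


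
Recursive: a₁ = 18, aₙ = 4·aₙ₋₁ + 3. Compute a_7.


Computing step by step:
a_1 = 18
a_2 = 75
a_3 = 303
a_4 = 1215
a_5 = 4863
a_6 = 19455
a_7 = 77823


a_7 = 77823


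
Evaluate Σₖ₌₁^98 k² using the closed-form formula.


n = 98
n(n+1)(2n+1)/6 = 98×99×197/6
= 1911294/6 = 318549

Σk² = 318549


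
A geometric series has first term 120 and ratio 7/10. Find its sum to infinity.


S∞ = a₁/(1-r) = 120/(1 - 7/10)
= 120/(3/10)
= 400

S∞ = 400


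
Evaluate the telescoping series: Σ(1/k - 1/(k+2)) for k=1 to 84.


Telescoping with gap 2: two head and two tail terms survive.
= (1 + 1/2) - (1/85 + 1/86)
= 3/2 - 1/85 - 1/86 = 5397/3655

Sum = 5397/3655


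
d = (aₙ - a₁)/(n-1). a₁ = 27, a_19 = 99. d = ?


d = (aₙ - a₁)/(n-1)
= (99 - 27)/(19-1)
= 72/18 = 4

d = 4


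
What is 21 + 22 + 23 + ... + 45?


Σₖ₌21^45 k = Σₖ₌₁^45 k − Σₖ₌₁^20 k
= 45·46/2 − 20·21/2
= 1035 − 210 = 825

Σk = 825


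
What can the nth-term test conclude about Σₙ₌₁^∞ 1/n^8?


lim(n→∞) 1/n^8 = 0
lim aₙ = 0 → nth-term test is INCONCLUSIVE
(Need other tests; this is actually a convergent p-series with p=8 > 1)

Inconclusive (lim aₙ = 0; need another test)


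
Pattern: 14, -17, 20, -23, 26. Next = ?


Pattern: alternating sign, magnitude arithmetic (d=3)
Terms: 14, -17, 20, -23, 26
Next term = -29

Next term = -29


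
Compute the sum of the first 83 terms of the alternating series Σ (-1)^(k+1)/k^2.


S = 1 - 1/4 + 1/9 - 1/16 + 1/25 - 1/36 + 1/49 - 1/64 ± ...
= 0.8225
(Full series converges to +π²/12 ≈ +0.8225)

S_83 = 0.8225


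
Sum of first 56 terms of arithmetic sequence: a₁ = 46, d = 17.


aₙ = 46 + (56-1)×17 = 981
Sₙ = n(a₁+aₙ)/2 = 56×(46+981)/2
= 56×1027/2 = 28756

S_56 = 28756


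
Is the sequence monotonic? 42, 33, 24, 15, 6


Differences: -9, -9, -9, -9
All differences < 0 → strictly DECREASING

Monotonically decreasing


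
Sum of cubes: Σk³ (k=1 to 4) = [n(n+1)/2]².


n(n+1)/2 = 4×5/2 = 10
Σk³ = 10² = 100

Σk³ = 100


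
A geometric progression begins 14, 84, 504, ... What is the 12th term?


aₙ = a₁·r^(n-1)
= 14×6^11
= 14×362797056
= 5079158784

a_12 = 5079158784


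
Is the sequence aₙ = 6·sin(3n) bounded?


For all n, -1 ≤ sin(3n) ≤ 1, so -6 ≤ 6·sin(3n) ≤ 6
Lower bound: -6, Upper bound: 6
The sequence IS bounded

Bounded (-6 ≤ aₙ ≤ 6)


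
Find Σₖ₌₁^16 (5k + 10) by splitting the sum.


Σ(5k+10) = 5·Σk + 10·n
= 5·136 + 10·16
= 680 + 160 = 840

Σ = 840


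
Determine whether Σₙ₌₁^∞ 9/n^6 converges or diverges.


p-series test: Σ c/n^p converges if p > 1, diverges if p ≤ 1 (constant c > 0 doesn't affect convergence).
p = 6
6 > 1 → CONVERGES

Converges (p = 6 > 1)


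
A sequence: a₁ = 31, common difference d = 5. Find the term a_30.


aₙ = a₁ + (n-1)d
= 31 + (30-1)×5
= 31 + 145
= 176

a_30 = 176
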